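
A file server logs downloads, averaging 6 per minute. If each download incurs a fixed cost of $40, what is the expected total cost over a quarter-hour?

$3600

E[N] = 6 × 15 = 90 (a quarter-hour = 15 minutes); E[cost] = 90 × $40 = $3600.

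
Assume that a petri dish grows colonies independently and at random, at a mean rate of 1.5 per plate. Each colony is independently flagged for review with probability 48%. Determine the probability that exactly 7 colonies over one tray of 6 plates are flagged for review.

Thinning: the colonies that are flagged for review themselves form a Poisson process with rate 0.48 × 1.5 = 0.72 per plate.
Over the interval, μ = 0.72 × 6 = 4.32 (a tray of 6 plates = 6 plates).
P(N = 7) = e^(−4.32) · 4.32^7/7! ≈ 0.0741.

0.0741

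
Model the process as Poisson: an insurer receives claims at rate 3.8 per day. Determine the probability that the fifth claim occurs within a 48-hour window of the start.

0.8751

Over the interval, μ = 3.8 × 2 = 7.6 (a 48-hour window = 2 days).
The fifth arrival falls in the interval iff at least 5 events occur there: P(S_5 ≤ t) = P(N ≥ 5) = 1 − P(N ≤ 4) ≈ 0.8751.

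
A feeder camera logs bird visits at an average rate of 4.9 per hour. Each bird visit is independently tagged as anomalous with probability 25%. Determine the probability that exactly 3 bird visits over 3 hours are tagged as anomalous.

Thinning: the bird visits that are tagged as anomalous themselves form a Poisson process with rate 0.25 × 4.9 = 1.225 per hour.
Over the interval, μ = 1.225 × 3 = 3.675 (3 hours).
P(N = 3) = e^(−3.675) · 3.675^3/3! ≈ 0.2097.

0.2097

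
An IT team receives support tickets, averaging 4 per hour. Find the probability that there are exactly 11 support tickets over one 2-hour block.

0.0722

Over the interval, μ = 4 × 2 = 8 (a 2-hour block = 2 hours).
P(N = 11) = e^(−μ) μ^11/11! = e^(−8) · 8^11/39916800 ≈ 0.0722.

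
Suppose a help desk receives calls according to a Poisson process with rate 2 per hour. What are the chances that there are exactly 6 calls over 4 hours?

Over the interval, μ = 2 × 4 = 8 (4 hours).
P(N = 6) = e^(−μ) μ^6/6! = e^(−8) · 8^6/720 ≈ 0.1221.

0.1221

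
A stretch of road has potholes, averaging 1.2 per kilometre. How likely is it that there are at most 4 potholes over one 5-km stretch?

0.2851

Over the interval, μ = 1.2 × 5 = 6 (a 5-km stretch = 5 kilometres).
P(N ≤ 4) = Σ_{j=0}^{4} e^(−μ) μ^j/j! ≈ 0.2851.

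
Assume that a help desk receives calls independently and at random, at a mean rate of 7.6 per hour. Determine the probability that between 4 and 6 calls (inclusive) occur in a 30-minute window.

0.4356

Over the interval, μ = 7.6 × 0.5 = 3.8 (a 30-minute window = 0.5 hours).
P(4 ≤ N ≤ 6) = Σ_{j=4}^{6} e^(−3.8) · 3.8^j/j! ≈ 0.4356.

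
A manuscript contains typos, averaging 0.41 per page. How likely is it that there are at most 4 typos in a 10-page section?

0.6093

Over the interval, μ = 0.41 × 10 = 4.1 (a 10-page section = 10 pages).
P(N ≤ 4) = Σ_{j=0}^{4} e^(−μ) μ^j/j! ≈ 0.6093.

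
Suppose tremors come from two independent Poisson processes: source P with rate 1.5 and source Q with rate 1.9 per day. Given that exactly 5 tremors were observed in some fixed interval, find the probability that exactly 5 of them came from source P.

Given the total, each event is independently from source P with probability p = λ_P/(λ_P+λ_Q) = 1.5/3.4 ≈ 0.4412.
So K ~ Binomial(5, 1.5/3.4): P(K = 5) = C(5,5) · (1.5/3.4)^5 · (1.9/3.4)^0 ≈ 0.0167.

0.0167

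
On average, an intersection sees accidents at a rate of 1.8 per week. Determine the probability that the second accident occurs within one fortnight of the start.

0.8743

Over the interval, μ = 1.8 × 2 = 3.6 (a fortnight = 2 weeks).
The second arrival falls in the interval iff at least 2 events occur there: P(S_2 ≤ t) = P(N ≥ 2) = 1 − P(N ≤ 1) ≈ 0.8743.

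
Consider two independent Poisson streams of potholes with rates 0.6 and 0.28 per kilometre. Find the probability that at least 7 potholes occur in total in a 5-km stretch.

0.1564

Independent Poisson processes superpose: combined rate λ = 0.6 + 0.28 = 0.88 per kilometre.
Over the interval, μ = 0.88 × 5 = 4.4 (a 5-km stretch = 5 kilometres).
P(N ≥ 7) = 1 − P(N ≤ 6) ≈ 0.1564.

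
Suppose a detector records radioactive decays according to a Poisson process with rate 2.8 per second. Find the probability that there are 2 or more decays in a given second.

With mean μ = 2.8 per second,
P(N ≥ 2) = 1 − P(N ≤ 1) = 1 − Σ_{j=0}^{1} e^(−μ) μ^j/j! ≈ 0.7689.

0.7689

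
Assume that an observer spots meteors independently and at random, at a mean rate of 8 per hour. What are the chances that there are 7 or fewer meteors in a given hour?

With mean μ = 8 per hour,
P(N ≤ 7) = Σ_{j=0}^{7} e^(−μ) μ^j/j! ≈ 0.4530.

0.4530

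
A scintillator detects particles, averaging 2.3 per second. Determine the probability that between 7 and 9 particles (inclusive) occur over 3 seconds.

0.3758

Over the interval, μ = 2.3 × 3 = 6.9 (3 seconds).
P(7 ≤ N ≤ 9) = Σ_{j=7}^{9} e^(−6.9) · 6.9^j/j! ≈ 0.3758.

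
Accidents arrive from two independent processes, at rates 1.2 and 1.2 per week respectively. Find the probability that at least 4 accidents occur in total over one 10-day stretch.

Independent Poisson processes superpose: combined rate λ = 1.2 + 1.2 = 2.4 per week.
Over the interval, μ = 2.4 × 10/7 ≈ 3.42857 (a 10-day stretch = 10/7 weeks).
P(N ≥ 4) = 1 − P(N ≤ 3) ≈ 0.4479.

0.4479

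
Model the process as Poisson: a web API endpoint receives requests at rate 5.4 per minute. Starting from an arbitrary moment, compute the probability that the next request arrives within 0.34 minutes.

Inter-arrival times are exponential with rate λ = 5.4 per minute.
P(T ≤ 0.34) = 1 − e^(−λt) = 1 − e^(−5.4 × 0.34) = 1 − e^(−1.836) ≈ 0.8405.

0.8405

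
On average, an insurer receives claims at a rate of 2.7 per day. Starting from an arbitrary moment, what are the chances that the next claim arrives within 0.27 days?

Inter-arrival times are exponential with rate λ = 2.7 per day.
P(T ≤ 0.27) = 1 − e^(−λt) = 1 − e^(−2.7 × 0.27) = 1 − e^(−0.729) ≈ 0.5176.

0.5176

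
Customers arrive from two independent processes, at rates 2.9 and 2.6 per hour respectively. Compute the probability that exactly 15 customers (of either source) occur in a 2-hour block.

0.0534

Independent Poisson processes superpose: combined rate λ = 2.9 + 2.6 = 5.5 per hour.
Over the interval, μ = 5.5 × 2 = 11 (a 2-hour block = 2 hours).
P(N = 15) = e^(−11) · 11^15/15! ≈ 0.0534.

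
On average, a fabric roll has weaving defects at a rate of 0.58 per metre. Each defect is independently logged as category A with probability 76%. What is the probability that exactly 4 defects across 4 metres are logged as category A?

Thinning: the defects that are logged as category A themselves form a Poisson process with rate 0.76 × 0.58 = 0.4408 per metre.
Over the interval, μ = 0.4408 × 4 = 1.7632 (4 metres).
P(N = 4) = e^(−1.7632) · 1.7632^4/4! ≈ 0.0691.

0.0691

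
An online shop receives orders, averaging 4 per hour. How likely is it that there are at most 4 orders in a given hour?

0.6288

With mean μ = 4 per hour,
P(N ≤ 4) = Σ_{j=0}^{4} e^(−μ) μ^j/j! ≈ 0.6288.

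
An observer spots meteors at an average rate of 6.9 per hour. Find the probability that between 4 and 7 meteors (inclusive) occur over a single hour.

0.5265

With mean μ = 6.9 per hour,
P(4 ≤ N ≤ 7) = Σ_{j=4}^{7} e^(−6.9) · 6.9^j/j! ≈ 0.5265.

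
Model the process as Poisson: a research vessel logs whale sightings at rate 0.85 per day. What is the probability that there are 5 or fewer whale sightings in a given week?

Over the interval, μ = 0.85 × 7 = 5.95 (a week = 7 days).
P(N ≤ 5) = Σ_{j=0}^{5} e^(−μ) μ^j/j! ≈ 0.4537.

0.4537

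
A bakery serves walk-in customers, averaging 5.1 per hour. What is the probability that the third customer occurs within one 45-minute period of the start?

0.7351

Over the interval, μ = 5.1 × 0.75 = 3.825 (a 45-minute period = 0.75 hours).
The third arrival falls in the interval iff at least 3 events occur there: P(S_3 ≤ t) = P(N ≥ 3) = 1 − P(N ≤ 2) ≈ 0.7351.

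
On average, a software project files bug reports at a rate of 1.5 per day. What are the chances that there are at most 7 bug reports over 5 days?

Over the interval, μ = 1.5 × 5 = 7.5 (5 days).
P(N ≤ 7) = Σ_{j=0}^{7} e^(−μ) μ^j/j! ≈ 0.5246.

0.5246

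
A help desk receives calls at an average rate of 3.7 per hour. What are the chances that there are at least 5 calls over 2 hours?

Over the interval, μ = 3.7 × 2 = 7.4 (2 hours).
P(N ≥ 5) = 1 − P(N ≤ 4) = 1 − Σ_{j=0}^{4} e^(−μ) μ^j/j! ≈ 0.8605.

0.8605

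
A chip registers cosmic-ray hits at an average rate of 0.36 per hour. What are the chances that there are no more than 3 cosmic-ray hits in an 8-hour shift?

0.6741

Over the interval, μ = 0.36 × 8 = 2.88 (an 8-hour shift = 8 hours).
P(N ≤ 3) = Σ_{j=0}^{3} e^(−μ) μ^j/j! ≈ 0.6741.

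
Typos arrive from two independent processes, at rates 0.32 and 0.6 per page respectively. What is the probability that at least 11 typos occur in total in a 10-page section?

Independent Poisson processes superpose: combined rate λ = 0.32 + 0.6 = 0.92 per page.
Over the interval, μ = 0.92 × 10 = 9.2 (a 10-page section = 10 pages).
P(N ≥ 11) = 1 − P(N ≤ 10) ≈ 0.3180.

0.3180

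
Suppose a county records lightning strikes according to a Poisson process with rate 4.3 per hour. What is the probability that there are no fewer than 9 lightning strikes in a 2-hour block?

0.4906

Over the interval, μ = 4.3 × 2 = 8.6 (a 2-hour block = 2 hours).
P(N ≥ 9) = 1 − P(N ≤ 8) = 1 − Σ_{j=0}^{8} e^(−μ) μ^j/j! ≈ 0.4906.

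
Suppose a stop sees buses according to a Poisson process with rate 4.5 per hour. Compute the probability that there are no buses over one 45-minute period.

Over the interval, μ = 4.5 × 0.75 = 3.375 (a 45-minute period = 0.75 hours).
P(N = 0) = e^(−μ) μ^0/0! = e^(−3.375) · 3.375^0/1 ≈ 0.0342.

0.0342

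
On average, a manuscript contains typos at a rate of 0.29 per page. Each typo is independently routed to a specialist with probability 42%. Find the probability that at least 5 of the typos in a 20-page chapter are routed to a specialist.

Thinning: the typos that are routed to a specialist themselves form a Poisson process with rate 0.42 × 0.29 = 0.1218 per page.
Over the interval, μ = 0.1218 × 20 = 2.436 (a 20-page chapter = 20 pages).
P(N ≥ 5) = 1 − P(N ≤ 4) ≈ 0.1004.

0.1004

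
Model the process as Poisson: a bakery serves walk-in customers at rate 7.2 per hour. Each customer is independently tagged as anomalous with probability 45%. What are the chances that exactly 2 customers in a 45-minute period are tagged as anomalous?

0.2599

Thinning: the customers that are tagged as anomalous themselves form a Poisson process with rate 0.45 × 7.2 = 3.24 per hour.
Over the interval, μ = 3.24 × 0.75 = 2.43 (a 45-minute period = 0.75 hours).
P(N = 2) = e^(−2.43) · 2.43^2/2! ≈ 0.2599.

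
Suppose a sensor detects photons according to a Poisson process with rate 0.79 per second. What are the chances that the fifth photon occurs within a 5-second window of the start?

0.3614

Over the interval, μ = 0.79 × 5 = 3.95 (a 5-second window = 5 seconds).
The fifth arrival falls in the interval iff at least 5 events occur there: P(S_5 ≤ t) = P(N ≥ 5) = 1 − P(N ≤ 4) ≈ 0.3614.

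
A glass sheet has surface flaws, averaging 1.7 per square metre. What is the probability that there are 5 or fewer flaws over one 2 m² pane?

0.8705

Over the interval, μ = 1.7 × 2 = 3.4 (a 2 m² pane = 2 square metres).
P(N ≤ 5) = Σ_{j=0}^{5} e^(−μ) μ^j/j! ≈ 0.8705.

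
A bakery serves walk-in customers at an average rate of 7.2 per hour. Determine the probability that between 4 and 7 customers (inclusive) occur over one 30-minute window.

0.4540

Over the interval, μ = 7.2 × 0.5 = 3.6 (a 30-minute window = 0.5 hours).
P(4 ≤ N ≤ 7) = Σ_{j=4}^{7} e^(−3.6) · 3.6^j/j! ≈ 0.4540.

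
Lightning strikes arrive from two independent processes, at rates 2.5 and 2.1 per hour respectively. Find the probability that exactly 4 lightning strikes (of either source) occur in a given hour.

0.1875

Independent Poisson processes superpose: combined rate λ = 2.5 + 2.1 = 4.6 per hour.
So μ = 4.6.
P(N = 4) = e^(−4.6) · 4.6^4/4! ≈ 0.1875.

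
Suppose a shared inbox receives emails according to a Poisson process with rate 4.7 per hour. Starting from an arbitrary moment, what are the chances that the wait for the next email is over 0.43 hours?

0.1325

The wait for the next event is exponential with rate λ = 4.7 per hour.
P(T > 0.43) = e^(−λt) = e^(−4.7 × 0.43) = e^(−2.021) ≈ 0.1325.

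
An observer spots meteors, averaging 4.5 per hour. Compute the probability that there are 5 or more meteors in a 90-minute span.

0.8030

Over the interval, μ = 4.5 × 1.5 = 6.75 (a 90-minute span = 1.5 hours).
P(N ≥ 5) = 1 − P(N ≤ 4) = 1 − Σ_{j=0}^{4} e^(−μ) μ^j/j! ≈ 0.8030.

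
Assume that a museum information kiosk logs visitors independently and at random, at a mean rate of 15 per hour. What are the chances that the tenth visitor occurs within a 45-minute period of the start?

Over the interval, μ = 15 × 0.75 = 11.25 (a 45-minute period = 0.75 hours).
The tenth arrival falls in the interval iff at least 10 events occur there: P(S_10 ≤ t) = P(N ≥ 10) = 1 − P(N ≤ 9) ≈ 0.6860.

0.6860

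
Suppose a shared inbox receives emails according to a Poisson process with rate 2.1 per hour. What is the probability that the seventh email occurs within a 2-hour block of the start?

Over the interval, μ = 2.1 × 2 = 4.2 (a 2-hour block = 2 hours).
The seventh arrival falls in the interval iff at least 7 events occur there: P(S_7 ≤ t) = P(N ≥ 7) = 1 − P(N ≤ 6) ≈ 0.1325.

0.1325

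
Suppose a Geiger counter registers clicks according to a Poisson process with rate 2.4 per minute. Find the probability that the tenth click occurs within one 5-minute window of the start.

Over the interval, μ = 2.4 × 5 = 12 (a 5-minute window = 5 minutes).
The tenth arrival falls in the interval iff at least 10 events occur there: P(S_10 ≤ t) = P(N ≥ 10) = 1 − P(N ≤ 9) ≈ 0.7576.

0.7576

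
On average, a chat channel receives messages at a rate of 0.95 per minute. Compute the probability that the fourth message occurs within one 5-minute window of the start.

0.6981

Over the interval, μ = 0.95 × 5 = 4.75 (a 5-minute window = 5 minutes).
The fourth arrival falls in the interval iff at least 4 events occur there: P(S_4 ≤ t) = P(N ≥ 4) = 1 − P(N ≤ 3) ≈ 0.6981.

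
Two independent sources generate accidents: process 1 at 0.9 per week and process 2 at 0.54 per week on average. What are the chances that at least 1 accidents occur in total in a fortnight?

Independent Poisson processes superpose: combined rate λ = 0.9 + 0.54 = 1.44 per week.
Over the interval, μ = 1.44 × 2 = 2.88 (a fortnight = 2 weeks).
P(N ≥ 1) = 1 − P(N ≤ 0) ≈ 0.9439.

0.9439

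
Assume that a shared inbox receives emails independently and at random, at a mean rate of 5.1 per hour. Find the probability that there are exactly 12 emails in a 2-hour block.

Over the interval, μ = 5.1 × 2 = 10.2 (a 2-hour block = 2 hours).
P(N = 12) = e^(−μ) μ^12/12! = e^(−10.2) · 10.2^12/479001600 ≈ 0.0984.

0.0984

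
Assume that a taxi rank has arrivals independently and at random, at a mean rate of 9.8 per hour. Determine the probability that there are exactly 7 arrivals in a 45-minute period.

Over the interval, μ = 9.8 × 0.75 = 7.35 (a 45-minute period = 0.75 hours).
P(N = 7) = e^(−μ) μ^7/7! = e^(−7.35) · 7.35^7/5040 ≈ 0.1477.

0.1477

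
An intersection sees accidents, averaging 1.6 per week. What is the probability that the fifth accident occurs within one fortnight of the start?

0.2194

Over the interval, μ = 1.6 × 2 = 3.2 (a fortnight = 2 weeks).
The fifth arrival falls in the interval iff at least 5 events occur there: P(S_5 ≤ t) = P(N ≥ 5) = 1 − P(N ≤ 4) ≈ 0.2194.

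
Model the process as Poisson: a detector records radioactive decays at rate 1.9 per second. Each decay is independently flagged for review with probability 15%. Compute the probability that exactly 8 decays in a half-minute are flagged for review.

0.1371

Thinning: the decays that are flagged for review themselves form a Poisson process with rate 0.15 × 1.9 = 0.285 per second.
Over the interval, μ = 0.285 × 30 = 8.55 (a half-minute = 30 seconds).
P(N = 8) = e^(−8.55) · 8.55^8/8! ≈ 0.1371.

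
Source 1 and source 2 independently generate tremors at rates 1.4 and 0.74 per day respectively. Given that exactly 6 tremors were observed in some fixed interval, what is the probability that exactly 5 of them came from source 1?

0.2486

Given the total, each event is independently from source 1 with probability p = λ_1/(λ_1+λ_2) = 1.4/2.14 ≈ 0.6542.
So K ~ Binomial(6, 1.4/2.14): P(K = 5) = C(6,5) · (1.4/2.14)^5 · (0.74/2.14)^1 ≈ 0.2486.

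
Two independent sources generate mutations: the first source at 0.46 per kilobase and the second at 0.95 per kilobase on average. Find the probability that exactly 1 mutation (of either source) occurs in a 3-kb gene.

0.0616

Independent Poisson processes superpose: combined rate λ = 0.46 + 0.95 = 1.41 per kilobase.
Over the interval, μ = 1.41 × 3 = 4.23 (a 3-kb gene = 3 kilobases).
P(N = 1) = e^(−4.23) · 4.23^1/1! ≈ 0.0616.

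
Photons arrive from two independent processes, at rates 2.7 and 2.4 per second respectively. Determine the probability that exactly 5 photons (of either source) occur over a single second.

Independent Poisson processes superpose: combined rate λ = 2.7 + 2.4 = 5.1 per second.
So μ = 5.1.
P(N = 5) = e^(−5.1) · 5.1^5/5! ≈ 0.1753.

0.1753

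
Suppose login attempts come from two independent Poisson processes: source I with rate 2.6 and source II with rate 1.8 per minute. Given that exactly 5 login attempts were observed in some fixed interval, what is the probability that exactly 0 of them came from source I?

0.0115

Given the total, each event is independently from source I with probability p = λ_I/(λ_I+λ_II) = 2.6/4.4 ≈ 0.5909.
So K ~ Binomial(5, 2.6/4.4): P(K = 0) = C(5,0) · (2.6/4.4)^0 · (1.8/4.4)^5 ≈ 0.0115.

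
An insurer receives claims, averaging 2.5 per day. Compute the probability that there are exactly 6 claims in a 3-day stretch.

0.1367

Over the interval, μ = 2.5 × 3 = 7.5 (a 3-day stretch = 3 days).
P(N = 6) = e^(−μ) μ^6/6! = e^(−7.5) · 7.5^6/720 ≈ 0.1367.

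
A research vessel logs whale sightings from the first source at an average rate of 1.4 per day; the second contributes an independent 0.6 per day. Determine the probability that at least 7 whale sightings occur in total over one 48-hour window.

Independent Poisson processes superpose: combined rate λ = 1.4 + 0.6 = 2 per day.
Over the interval, μ = 2 × 2 = 4 (a 48-hour window = 2 days).
P(N ≥ 7) = 1 − P(N ≤ 6) ≈ 0.1107.

0.1107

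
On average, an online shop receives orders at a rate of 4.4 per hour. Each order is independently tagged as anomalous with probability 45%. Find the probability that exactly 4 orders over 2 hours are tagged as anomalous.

Thinning: the orders that are tagged as anomalous themselves form a Poisson process with rate 0.45 × 4.4 = 1.98 per hour.
Over the interval, μ = 1.98 × 2 = 3.96 (2 hours).
P(N = 4) = e^(−3.96) · 3.96^4/4! ≈ 0.1953.

0.1953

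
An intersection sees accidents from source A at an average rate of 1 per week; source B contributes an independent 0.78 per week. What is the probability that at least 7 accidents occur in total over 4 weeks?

Independent Poisson processes superpose: combined rate λ = 1 + 0.78 = 1.78 per week.
Over the interval, μ = 1.78 × 4 = 7.12 (4 weeks).
P(N ≥ 7) = 1 − P(N ≤ 6) ≈ 0.5680.

0.5680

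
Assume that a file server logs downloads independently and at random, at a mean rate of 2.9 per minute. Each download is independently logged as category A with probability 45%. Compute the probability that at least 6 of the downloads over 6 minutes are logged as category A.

Thinning: the downloads that are logged as category A themselves form a Poisson process with rate 0.45 × 2.9 = 1.305 per minute.
Over the interval, μ = 1.305 × 6 = 7.83 (6 minutes).
P(N ≥ 6) = 1 − P(N ≤ 5) ≈ 0.7927.

0.7927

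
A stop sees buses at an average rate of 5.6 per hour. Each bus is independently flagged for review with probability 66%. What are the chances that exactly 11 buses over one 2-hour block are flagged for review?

Thinning: the buses that are flagged for review themselves form a Poisson process with rate 0.66 × 5.6 = 3.696 per hour.
Over the interval, μ = 3.696 × 2 = 7.392 (a 2-hour block = 2 hours).
P(N = 11) = e^(−7.392) · 7.392^11/11! ≈ 0.0556.

0.0556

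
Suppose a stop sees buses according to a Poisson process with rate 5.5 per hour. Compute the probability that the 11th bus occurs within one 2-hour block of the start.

Over the interval, μ = 5.5 × 2 = 11 (a 2-hour block = 2 hours).
The 11th arrival falls in the interval iff at least 11 events occur there: P(S_11 ≤ t) = P(N ≥ 11) = 1 − P(N ≤ 10) ≈ 0.5401.

0.5401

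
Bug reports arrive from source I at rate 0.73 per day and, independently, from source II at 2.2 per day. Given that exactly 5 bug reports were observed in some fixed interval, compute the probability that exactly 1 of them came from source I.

Given the total, each event is independently from source I with probability p = λ_I/(λ_I+λ_II) = 0.73/2.93 ≈ 0.2491.
So K ~ Binomial(5, 0.73/2.93): P(K = 1) = C(5,1) · (0.73/2.93)^1 · (2.2/2.93)^4 ≈ 0.3960.

0.3960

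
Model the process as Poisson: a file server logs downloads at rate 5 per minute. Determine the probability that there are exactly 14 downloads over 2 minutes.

0.0521

Over the interval, μ = 5 × 2 = 10 (2 minutes).
P(N = 14) = e^(−μ) μ^14/14! = e^(−10) · 10^14/87178291200 ≈ 0.0521.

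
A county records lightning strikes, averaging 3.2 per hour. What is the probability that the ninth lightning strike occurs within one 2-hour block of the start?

Over the interval, μ = 3.2 × 2 = 6.4 (a 2-hour block = 2 hours).
The ninth arrival falls in the interval iff at least 9 events occur there: P(S_9 ≤ t) = P(N ≥ 9) = 1 − P(N ≤ 8) ≈ 0.1967.

0.1967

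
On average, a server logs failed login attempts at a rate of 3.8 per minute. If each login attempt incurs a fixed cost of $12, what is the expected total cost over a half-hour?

E[N] = 3.8 × 30 = 114 (a half-hour = 30 minutes); E[cost] = 114 × $12 = $1368.

$1368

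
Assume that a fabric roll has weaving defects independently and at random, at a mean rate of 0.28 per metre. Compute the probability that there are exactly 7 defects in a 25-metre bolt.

Over the interval, μ = 0.28 × 25 = 7 (a 25-metre bolt = 25 metres).
P(N = 7) = e^(−μ) μ^7/7! = e^(−7) · 7^7/5040 ≈ 0.1490.

0.1490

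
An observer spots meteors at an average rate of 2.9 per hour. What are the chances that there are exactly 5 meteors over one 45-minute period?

Over the interval, μ = 2.9 × 0.75 = 2.175 (a 45-minute period = 0.75 hours).
P(N = 5) = e^(−μ) μ^5/5! = e^(−2.175) · 2.175^5/120 ≈ 0.0461.

0.0461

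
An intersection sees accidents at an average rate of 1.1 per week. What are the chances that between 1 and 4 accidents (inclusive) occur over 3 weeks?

Over the interval, μ = 1.1 × 3 = 3.3 (3 weeks).
P(1 ≤ N ≤ 4) = Σ_{j=1}^{4} e^(−3.3) · 3.3^j/j! ≈ 0.7257.

0.7257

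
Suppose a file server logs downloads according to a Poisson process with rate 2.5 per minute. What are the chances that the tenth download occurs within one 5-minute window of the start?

0.7986

Over the interval, μ = 2.5 × 5 = 12.5 (a 5-minute window = 5 minutes).
The tenth arrival falls in the interval iff at least 10 events occur there: P(S_10 ≤ t) = P(N ≥ 10) = 1 − P(N ≤ 9) ≈ 0.7986.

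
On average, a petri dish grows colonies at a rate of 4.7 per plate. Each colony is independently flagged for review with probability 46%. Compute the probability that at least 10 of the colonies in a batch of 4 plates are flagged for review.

0.3663

Thinning: the colonies that are flagged for review themselves form a Poisson process with rate 0.46 × 4.7 = 2.162 per plate.
Over the interval, μ = 2.162 × 4 = 8.648 (a batch of 4 plates = 4 plates).
P(N ≥ 10) = 1 − P(N ≤ 9) ≈ 0.3663.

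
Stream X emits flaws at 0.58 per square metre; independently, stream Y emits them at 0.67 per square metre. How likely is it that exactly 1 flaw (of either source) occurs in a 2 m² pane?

0.2052

Independent Poisson processes superpose: combined rate λ = 0.58 + 0.67 = 1.25 per square metre.
Over the interval, μ = 1.25 × 2 = 2.5 (a 2 m² pane = 2 square metres).
P(N = 1) = e^(−2.5) · 2.5^1/1! ≈ 0.2052.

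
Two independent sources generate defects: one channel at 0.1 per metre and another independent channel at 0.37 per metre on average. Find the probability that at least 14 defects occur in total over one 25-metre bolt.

0.2924

Independent Poisson processes superpose: combined rate λ = 0.1 + 0.37 = 0.47 per metre.
Over the interval, μ = 0.47 × 25 = 11.75 (a 25-metre bolt = 25 metres).
P(N ≥ 14) = 1 − P(N ≤ 13) ≈ 0.2924.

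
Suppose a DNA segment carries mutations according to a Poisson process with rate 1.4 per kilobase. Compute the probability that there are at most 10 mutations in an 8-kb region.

0.4362

Over the interval, μ = 1.4 × 8 = 11.2 (an 8-kb region = 8 kilobases).
P(N ≤ 10) = Σ_{j=0}^{10} e^(−μ) μ^j/j! ≈ 0.4362.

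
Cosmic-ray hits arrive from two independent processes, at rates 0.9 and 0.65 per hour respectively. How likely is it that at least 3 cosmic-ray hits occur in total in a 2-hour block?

0.5988

Independent Poisson processes superpose: combined rate λ = 0.9 + 0.65 = 1.55 per hour.
Over the interval, μ = 1.55 × 2 = 3.1 (a 2-hour block = 2 hours).
P(N ≥ 3) = 1 − P(N ≤ 2) ≈ 0.5988.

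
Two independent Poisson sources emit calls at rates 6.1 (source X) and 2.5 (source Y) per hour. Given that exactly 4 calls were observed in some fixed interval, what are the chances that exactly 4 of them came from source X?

0.2531

Given the total, each event is independently from source X with probability p = λ_X/(λ_X+λ_Y) = 6.1/8.6 ≈ 0.7093.
So K ~ Binomial(4, 6.1/8.6): P(K = 4) = C(4,4) · (6.1/8.6)^4 · (2.5/8.6)^0 ≈ 0.2531.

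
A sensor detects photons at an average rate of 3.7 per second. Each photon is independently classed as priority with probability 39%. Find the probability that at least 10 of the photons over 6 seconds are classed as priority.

Thinning: the photons that are classed as priority themselves form a Poisson process with rate 0.39 × 3.7 = 1.443 per second.
Over the interval, μ = 1.443 × 6 = 8.658 (6 seconds).
P(N ≥ 10) = 1 − P(N ≤ 9) ≈ 0.3676.

0.3676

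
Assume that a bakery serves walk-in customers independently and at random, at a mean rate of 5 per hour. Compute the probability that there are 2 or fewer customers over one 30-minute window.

Over the interval, μ = 5 × 0.5 = 2.5 (a 30-minute window = 0.5 hours).
P(N ≤ 2) = Σ_{j=0}^{2} e^(−μ) μ^j/j! ≈ 0.5438.

0.5438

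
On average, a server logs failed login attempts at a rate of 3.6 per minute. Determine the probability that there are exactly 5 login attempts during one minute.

0.1377

With mean μ = 3.6 per minute,
P(N = 5) = e^(−μ) μ^5/5! = e^(−3.6) · 3.6^5/120 ≈ 0.1377.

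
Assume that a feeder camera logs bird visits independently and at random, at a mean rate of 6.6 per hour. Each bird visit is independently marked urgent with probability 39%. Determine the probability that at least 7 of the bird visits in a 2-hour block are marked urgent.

Thinning: the bird visits that are marked urgent themselves form a Poisson process with rate 0.39 × 6.6 = 2.574 per hour.
Over the interval, μ = 2.574 × 2 = 5.148 (a 2-hour block = 2 hours).
P(N ≥ 7) = 1 − P(N ≤ 6) ≈ 0.2598.

0.2598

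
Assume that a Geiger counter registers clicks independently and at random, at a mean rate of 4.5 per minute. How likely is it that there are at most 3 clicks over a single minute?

With mean μ = 4.5 per minute,
P(N ≤ 3) = Σ_{j=0}^{3} e^(−μ) μ^j/j! ≈ 0.3423.

0.3423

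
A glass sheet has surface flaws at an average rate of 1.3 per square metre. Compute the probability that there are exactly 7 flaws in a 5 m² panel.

0.1462

Over the interval, μ = 1.3 × 5 = 6.5 (a 5 m² panel = 5 square metres).
P(N = 7) = e^(−μ) μ^7/7! = e^(−6.5) · 6.5^7/5040 ≈ 0.1462.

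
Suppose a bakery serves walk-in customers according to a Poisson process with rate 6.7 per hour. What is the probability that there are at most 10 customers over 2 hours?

0.2189

Over the interval, μ = 6.7 × 2 = 13.4 (2 hours).
P(N ≤ 10) = Σ_{j=0}^{10} e^(−μ) μ^j/j! ≈ 0.2189.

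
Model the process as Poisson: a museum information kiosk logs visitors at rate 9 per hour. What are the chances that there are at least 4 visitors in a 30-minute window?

0.6577

Over the interval, μ = 9 × 0.5 = 4.5 (a 30-minute window = 0.5 hours).
P(N ≥ 4) = 1 − P(N ≤ 3) = 1 − Σ_{j=0}^{3} e^(−μ) μ^j/j! ≈ 0.6577.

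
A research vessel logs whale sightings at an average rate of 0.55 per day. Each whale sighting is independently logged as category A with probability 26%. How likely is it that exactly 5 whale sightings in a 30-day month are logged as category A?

0.1660

Thinning: the whale sightings that are logged as category A themselves form a Poisson process with rate 0.26 × 0.55 = 0.143 per day.
Over the interval, μ = 0.143 × 30 = 4.29 (a 30-day month = 30 days).
P(N = 5) = e^(−4.29) · 4.29^5/5! ≈ 0.1660.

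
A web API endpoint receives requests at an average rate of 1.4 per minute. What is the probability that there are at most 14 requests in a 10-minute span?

Over the interval, μ = 1.4 × 10 = 14 (a 10-minute span = 10 minutes).
P(N ≤ 14) = Σ_{j=0}^{14} e^(−μ) μ^j/j! ≈ 0.5704.

0.5704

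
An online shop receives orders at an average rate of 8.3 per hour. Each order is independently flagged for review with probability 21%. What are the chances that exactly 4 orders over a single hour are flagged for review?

0.0673

Thinning: the orders that are flagged for review themselves form a Poisson process with rate 0.21 × 8.3 = 1.743 per hour.
So μ = 1.743.
P(N = 4) = e^(−1.743) · 1.743^4/4! ≈ 0.0673.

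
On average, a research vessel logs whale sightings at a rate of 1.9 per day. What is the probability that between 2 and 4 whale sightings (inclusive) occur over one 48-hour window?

0.5605

Over the interval, μ = 1.9 × 2 = 3.8 (a 48-hour window = 2 days).
P(2 ≤ N ≤ 4) = Σ_{j=2}^{4} e^(−3.8) · 3.8^j/j! ≈ 0.5605.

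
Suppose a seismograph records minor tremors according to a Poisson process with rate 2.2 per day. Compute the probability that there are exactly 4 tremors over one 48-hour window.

Over the interval, μ = 2.2 × 2 = 4.4 (a 48-hour window = 2 days).
P(N = 4) = e^(−μ) μ^4/4! = e^(−4.4) · 4.4^4/24 ≈ 0.1917.

0.1917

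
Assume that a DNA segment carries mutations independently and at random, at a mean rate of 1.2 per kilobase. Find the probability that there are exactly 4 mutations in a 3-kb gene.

0.1912

Over the interval, μ = 1.2 × 3 = 3.6 (a 3-kb gene = 3 kilobases).
P(N = 4) = e^(−μ) μ^4/4! = e^(−3.6) · 3.6^4/24 ≈ 0.1912.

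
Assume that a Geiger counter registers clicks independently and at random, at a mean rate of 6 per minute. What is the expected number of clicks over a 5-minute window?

E[N] = λt = 6 × 5 = 30 (a 5-minute window = 5 minutes).

30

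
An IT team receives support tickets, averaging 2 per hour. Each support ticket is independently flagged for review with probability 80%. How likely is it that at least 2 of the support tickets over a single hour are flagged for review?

Thinning: the support tickets that are flagged for review themselves form a Poisson process with rate 0.8 × 2 = 1.6 per hour.
So μ = 1.6.
P(N ≥ 2) = 1 − P(N ≤ 1) ≈ 0.4751.

0.4751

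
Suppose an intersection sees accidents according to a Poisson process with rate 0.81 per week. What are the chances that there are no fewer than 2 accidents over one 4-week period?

Over the interval, μ = 0.81 × 4 = 3.24 (a 4-week period = 4 weeks).
P(N ≥ 2) = 1 − P(N ≤ 1) = 1 − Σ_{j=0}^{1} e^(−μ) μ^j/j! ≈ 0.8339.

0.8339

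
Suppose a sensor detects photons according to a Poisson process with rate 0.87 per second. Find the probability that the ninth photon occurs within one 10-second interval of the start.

Over the interval, μ = 0.87 × 10 = 8.7 (a 10-second interval = 10 seconds).
The ninth arrival falls in the interval iff at least 9 events occur there: P(S_9 ≤ t) = P(N ≥ 9) = 1 − P(N ≤ 8) ≈ 0.5042.

0.5042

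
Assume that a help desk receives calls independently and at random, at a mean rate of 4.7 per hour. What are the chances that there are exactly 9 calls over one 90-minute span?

0.1028

Over the interval, μ = 4.7 × 1.5 = 7.05 (a 90-minute span = 1.5 hours).
P(N = 9) = e^(−μ) μ^9/9! = e^(−7.05) · 7.05^9/362880 ≈ 0.1028.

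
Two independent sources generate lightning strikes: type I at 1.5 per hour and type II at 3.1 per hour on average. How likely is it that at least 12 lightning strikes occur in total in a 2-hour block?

Independent Poisson processes superpose: combined rate λ = 1.5 + 3.1 = 4.6 per hour.
Over the interval, μ = 4.6 × 2 = 9.2 (a 2-hour block = 2 hours).
P(N ≥ 12) = 1 − P(N ≤ 11) ≈ 0.2168.

0.2168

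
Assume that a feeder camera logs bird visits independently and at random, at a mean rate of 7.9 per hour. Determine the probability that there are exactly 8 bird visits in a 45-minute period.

Over the interval, μ = 7.9 × 0.75 = 5.925 (a 45-minute period = 0.75 hours).
P(N = 8) = e^(−μ) μ^8/8! = e^(−5.925) · 5.925^8/40320 ≈ 0.1006.

0.1006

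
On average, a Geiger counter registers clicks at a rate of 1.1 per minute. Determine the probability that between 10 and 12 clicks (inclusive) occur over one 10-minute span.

0.3482

Over the interval, μ = 1.1 × 10 = 11 (a 10-minute span = 10 minutes).
P(10 ≤ N ≤ 12) = Σ_{j=10}^{12} e^(−11) · 11^j/j! ≈ 0.3482.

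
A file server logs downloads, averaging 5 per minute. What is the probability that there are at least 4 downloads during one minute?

With mean μ = 5 per minute,
P(N ≥ 4) = 1 − P(N ≤ 3) = 1 − Σ_{j=0}^{3} e^(−μ) μ^j/j! ≈ 0.7350.

0.7350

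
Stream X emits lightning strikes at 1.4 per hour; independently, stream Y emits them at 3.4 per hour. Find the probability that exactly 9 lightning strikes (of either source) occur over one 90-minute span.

0.1070

Independent Poisson processes superpose: combined rate λ = 1.4 + 3.4 = 4.8 per hour.
Over the interval, μ = 4.8 × 1.5 = 7.2 (a 90-minute span = 1.5 hours).
P(N = 9) = e^(−7.2) · 7.2^9/9! ≈ 0.1070.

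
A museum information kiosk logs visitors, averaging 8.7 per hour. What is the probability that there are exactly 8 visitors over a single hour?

With mean μ = 8.7 per hour,
P(N = 8) = e^(−μ) μ^8/8! = e^(−8.7) · 8.7^8/40320 ≈ 0.1356.

0.1356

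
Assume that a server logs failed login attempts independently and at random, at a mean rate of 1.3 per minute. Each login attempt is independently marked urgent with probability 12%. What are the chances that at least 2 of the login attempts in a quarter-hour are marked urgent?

Thinning: the login attempts that are marked urgent themselves form a Poisson process with rate 0.12 × 1.3 = 0.156 per minute.
Over the interval, μ = 0.156 × 15 = 2.34 (a quarter-hour = 15 minutes).
P(N ≥ 2) = 1 − P(N ≤ 1) ≈ 0.6783.

0.6783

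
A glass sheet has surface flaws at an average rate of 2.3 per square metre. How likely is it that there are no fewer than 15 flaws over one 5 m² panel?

0.1847

Over the interval, μ = 2.3 × 5 = 11.5 (a 5 m² panel = 5 square metres).
P(N ≥ 15) = 1 − P(N ≤ 14) = 1 − Σ_{j=0}^{14} e^(−μ) μ^j/j! ≈ 0.1847.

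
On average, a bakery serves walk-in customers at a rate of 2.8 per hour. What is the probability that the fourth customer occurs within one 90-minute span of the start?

Over the interval, μ = 2.8 × 1.5 = 4.2 (a 90-minute span = 1.5 hours).
The fourth arrival falls in the interval iff at least 4 events occur there: P(S_4 ≤ t) = P(N ≥ 4) = 1 − P(N ≤ 3) ≈ 0.6046.

0.6046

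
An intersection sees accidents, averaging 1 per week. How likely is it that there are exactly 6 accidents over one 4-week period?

0.1042

Over the interval, μ = 1 × 4 = 4 (a 4-week period = 4 weeks).
P(N = 6) = e^(−μ) μ^6/6! = e^(−4) · 4^6/720 ≈ 0.1042.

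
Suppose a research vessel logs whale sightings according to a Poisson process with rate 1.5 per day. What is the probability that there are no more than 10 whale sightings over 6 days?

Over the interval, μ = 1.5 × 6 = 9 (6 days).
P(N ≤ 10) = Σ_{j=0}^{10} e^(−μ) μ^j/j! ≈ 0.7060.

0.7060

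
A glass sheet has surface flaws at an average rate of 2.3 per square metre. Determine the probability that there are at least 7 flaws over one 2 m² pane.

0.1820

Over the interval, μ = 2.3 × 2 = 4.6 (a 2 m² pane = 2 square metres).
P(N ≥ 7) = 1 − P(N ≤ 6) = 1 − Σ_{j=0}^{6} e^(−μ) μ^j/j! ≈ 0.1820.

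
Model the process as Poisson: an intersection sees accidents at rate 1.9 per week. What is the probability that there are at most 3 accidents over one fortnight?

Over the interval, μ = 1.9 × 2 = 3.8 (a fortnight = 2 weeks).
P(N ≤ 3) = Σ_{j=0}^{3} e^(−μ) μ^j/j! ≈ 0.4735.

0.4735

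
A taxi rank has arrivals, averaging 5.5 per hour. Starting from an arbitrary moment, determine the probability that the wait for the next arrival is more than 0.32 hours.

0.1720

The wait for the next event is exponential with rate λ = 5.5 per hour.
P(T > 0.32) = e^(−λt) = e^(−5.5 × 0.32) = e^(−1.76) ≈ 0.1720.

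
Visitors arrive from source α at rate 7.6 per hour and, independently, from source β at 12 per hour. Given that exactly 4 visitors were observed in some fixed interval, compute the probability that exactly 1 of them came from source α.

0.3560

Given the total, each event is independently from source α with probability p = λ_α/(λ_α+λ_β) = 7.6/19.6 ≈ 0.3878.
So K ~ Binomial(4, 7.6/19.6): P(K = 1) = C(4,1) · (7.6/19.6)^1 · (12/19.6)^3 ≈ 0.3560.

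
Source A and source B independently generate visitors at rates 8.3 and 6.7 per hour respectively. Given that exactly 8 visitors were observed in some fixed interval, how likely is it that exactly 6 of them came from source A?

Given the total, each event is independently from source A with probability p = λ_A/(λ_A+λ_B) = 8.3/15 ≈ 0.5533.
So K ~ Binomial(8, 8.3/15): P(K = 6) = C(8,6) · (8.3/15)^6 · (6.7/15)^2 ≈ 0.1603.

0.1603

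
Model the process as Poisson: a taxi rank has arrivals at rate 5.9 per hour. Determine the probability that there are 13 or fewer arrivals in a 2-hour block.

Over the interval, μ = 5.9 × 2 = 11.8 (a 2-hour block = 2 hours).
P(N ≤ 13) = Σ_{j=0}^{13} e^(−μ) μ^j/j! ≈ 0.7025.

0.7025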